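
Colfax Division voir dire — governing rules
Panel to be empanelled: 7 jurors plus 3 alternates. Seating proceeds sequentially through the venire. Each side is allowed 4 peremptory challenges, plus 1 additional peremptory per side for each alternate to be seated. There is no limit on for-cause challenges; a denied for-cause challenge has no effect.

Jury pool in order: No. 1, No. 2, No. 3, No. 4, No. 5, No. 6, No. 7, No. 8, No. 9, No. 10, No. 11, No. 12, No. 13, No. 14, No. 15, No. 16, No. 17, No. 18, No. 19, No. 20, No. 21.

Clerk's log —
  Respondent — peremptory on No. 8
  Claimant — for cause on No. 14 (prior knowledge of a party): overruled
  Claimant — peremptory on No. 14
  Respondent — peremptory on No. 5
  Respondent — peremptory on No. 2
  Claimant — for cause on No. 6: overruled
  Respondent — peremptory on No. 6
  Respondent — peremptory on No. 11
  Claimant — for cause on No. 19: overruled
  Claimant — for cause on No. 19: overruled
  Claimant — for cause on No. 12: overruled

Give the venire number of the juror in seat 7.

Removed: #2, #5, #6, #8, #11, #14. (#12, #19 stay — for-cause denied.)
Seating in order: seats 1–7 → #1, #3, #4, #7, #9, #10, #12; alternates → #13, #15, #16.
So seat 7 is #12.

12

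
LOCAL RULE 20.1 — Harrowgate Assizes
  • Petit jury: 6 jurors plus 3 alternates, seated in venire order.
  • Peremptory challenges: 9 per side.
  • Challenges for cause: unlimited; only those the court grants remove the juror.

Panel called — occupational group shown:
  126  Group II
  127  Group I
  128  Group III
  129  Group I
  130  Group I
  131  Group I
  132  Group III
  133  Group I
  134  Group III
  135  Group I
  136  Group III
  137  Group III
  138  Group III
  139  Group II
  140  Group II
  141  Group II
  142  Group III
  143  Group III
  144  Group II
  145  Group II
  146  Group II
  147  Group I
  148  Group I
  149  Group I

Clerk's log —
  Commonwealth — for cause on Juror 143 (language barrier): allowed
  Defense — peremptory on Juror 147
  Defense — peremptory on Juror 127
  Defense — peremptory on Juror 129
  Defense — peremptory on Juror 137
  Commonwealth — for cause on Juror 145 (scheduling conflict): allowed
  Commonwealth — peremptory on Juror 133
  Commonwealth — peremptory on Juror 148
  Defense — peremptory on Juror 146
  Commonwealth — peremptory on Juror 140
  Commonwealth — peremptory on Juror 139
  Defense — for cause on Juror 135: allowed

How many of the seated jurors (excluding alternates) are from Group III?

Removed: #127, #129, #133, #135, #137, #139, #140, #143, #145, #146, #147, #148.
Seated jurors 1–6: #126, #128, #130, #131, #132, #134 (alternates #136, #138, #141 not counted).
Of those, in Group III: #128, #132, #134 → 3.

3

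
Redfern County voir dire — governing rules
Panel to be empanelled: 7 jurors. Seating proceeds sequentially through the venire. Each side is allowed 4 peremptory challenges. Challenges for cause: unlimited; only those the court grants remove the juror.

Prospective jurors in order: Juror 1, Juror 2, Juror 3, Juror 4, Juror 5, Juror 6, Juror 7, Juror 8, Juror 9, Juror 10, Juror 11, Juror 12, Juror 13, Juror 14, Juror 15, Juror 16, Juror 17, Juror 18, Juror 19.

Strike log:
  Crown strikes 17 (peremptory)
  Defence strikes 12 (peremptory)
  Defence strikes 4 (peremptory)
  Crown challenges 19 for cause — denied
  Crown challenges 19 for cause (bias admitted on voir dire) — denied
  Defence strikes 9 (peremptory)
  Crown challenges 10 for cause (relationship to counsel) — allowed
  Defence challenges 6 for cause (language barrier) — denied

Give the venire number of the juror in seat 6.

7

Removed: #4, #9, #10, #12, #17. (#6, #19 stay — for-cause denied.)
Filling seats in venire order through position 6: #1, #2, #3, #5, #6, #7.
So seat 6 is #7.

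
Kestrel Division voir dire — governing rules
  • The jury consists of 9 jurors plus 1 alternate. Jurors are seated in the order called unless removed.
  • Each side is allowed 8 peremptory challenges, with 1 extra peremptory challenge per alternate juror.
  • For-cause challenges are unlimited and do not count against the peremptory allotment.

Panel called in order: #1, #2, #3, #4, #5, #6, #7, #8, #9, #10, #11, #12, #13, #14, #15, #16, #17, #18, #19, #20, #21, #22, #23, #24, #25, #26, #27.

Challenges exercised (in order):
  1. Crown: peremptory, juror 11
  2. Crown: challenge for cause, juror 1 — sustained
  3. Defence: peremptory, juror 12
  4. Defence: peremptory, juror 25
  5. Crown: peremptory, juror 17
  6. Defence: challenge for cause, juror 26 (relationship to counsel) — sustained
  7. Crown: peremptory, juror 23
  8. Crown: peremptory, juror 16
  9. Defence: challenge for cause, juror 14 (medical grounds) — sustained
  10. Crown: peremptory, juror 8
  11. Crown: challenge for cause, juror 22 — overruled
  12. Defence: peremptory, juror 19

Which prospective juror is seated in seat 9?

Removed: #1, #8, #11, #12, #14, #16, #17, #19, #23, #25, #26. (#22 stays — for-cause denied.)
Filling seats in venire order through position 9: #2, #3, #4, #5, #6, #7, #9, #10, #13.
So seat 9 is #13.

13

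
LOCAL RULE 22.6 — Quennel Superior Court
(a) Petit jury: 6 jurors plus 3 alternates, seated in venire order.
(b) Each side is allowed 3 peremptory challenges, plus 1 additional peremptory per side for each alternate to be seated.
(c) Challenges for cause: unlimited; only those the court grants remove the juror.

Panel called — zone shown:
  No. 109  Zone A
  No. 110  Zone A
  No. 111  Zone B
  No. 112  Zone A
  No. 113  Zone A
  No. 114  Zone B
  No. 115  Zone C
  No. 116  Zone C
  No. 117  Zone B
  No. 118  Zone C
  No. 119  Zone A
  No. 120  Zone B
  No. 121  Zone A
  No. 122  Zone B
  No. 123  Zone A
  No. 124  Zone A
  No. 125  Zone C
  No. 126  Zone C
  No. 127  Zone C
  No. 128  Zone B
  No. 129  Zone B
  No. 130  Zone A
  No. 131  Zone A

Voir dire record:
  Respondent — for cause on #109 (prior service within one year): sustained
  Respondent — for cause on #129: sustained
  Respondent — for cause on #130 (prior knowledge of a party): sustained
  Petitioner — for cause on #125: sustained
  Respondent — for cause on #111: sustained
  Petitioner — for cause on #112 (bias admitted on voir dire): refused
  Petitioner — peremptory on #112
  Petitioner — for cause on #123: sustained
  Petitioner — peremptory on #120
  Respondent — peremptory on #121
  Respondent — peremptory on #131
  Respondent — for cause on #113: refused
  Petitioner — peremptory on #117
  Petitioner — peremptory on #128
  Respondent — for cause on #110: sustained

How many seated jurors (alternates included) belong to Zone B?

Removed: #109, #110, #111, #112, #117, #120, #121, #123, #125, #128, #129, #130, #131.
Seated (9 incl. alternates): #113, #114, #115, #116, #118, #119, #122, #124, #126.
Of those, in Zone B: #114, #122 → 2.

2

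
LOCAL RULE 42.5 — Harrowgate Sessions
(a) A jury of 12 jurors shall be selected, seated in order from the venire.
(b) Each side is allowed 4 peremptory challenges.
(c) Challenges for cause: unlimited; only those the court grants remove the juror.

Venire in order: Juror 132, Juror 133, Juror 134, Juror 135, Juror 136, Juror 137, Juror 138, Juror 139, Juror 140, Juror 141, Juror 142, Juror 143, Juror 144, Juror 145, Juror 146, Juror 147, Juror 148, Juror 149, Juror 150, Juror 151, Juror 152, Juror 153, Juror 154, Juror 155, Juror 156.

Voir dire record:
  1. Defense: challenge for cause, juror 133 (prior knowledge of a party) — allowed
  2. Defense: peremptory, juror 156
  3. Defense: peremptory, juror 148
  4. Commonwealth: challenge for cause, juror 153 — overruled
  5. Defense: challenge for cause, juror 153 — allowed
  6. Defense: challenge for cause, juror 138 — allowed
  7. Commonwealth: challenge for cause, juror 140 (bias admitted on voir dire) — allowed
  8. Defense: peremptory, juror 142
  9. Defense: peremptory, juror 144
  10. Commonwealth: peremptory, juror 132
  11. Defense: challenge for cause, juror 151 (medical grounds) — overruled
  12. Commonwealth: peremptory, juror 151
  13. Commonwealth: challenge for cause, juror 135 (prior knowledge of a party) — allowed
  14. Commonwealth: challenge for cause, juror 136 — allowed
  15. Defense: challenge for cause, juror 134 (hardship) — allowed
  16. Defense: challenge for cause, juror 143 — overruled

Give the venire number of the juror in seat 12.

Removed: #132, #133, #134, #135, #136, #138, #140, #142, #144, #148, #151, #153, #156. (#143 stays — for-cause denied.)
Seating in order: seats 1–12 → #137, #139, #141, #143, #145, #146, #147, #149, #150, #152, #154, #155.
So seat 12 is #155.

155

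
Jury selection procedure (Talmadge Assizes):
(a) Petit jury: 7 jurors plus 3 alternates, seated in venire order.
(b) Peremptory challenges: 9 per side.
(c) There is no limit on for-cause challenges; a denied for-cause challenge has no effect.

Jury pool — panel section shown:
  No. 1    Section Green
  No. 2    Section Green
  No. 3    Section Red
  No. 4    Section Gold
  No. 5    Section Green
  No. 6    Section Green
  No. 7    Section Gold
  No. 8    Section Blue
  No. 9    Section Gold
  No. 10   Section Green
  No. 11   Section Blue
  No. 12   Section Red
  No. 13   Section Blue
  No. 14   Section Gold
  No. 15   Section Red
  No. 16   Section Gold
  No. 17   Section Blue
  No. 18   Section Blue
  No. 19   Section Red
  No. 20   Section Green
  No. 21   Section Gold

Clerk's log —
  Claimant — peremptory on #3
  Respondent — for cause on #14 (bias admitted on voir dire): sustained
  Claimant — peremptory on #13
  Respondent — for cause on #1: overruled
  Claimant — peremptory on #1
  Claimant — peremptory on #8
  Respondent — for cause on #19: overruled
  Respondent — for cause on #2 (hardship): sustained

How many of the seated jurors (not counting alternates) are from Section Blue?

1

Removed: #1, #2, #3, #8, #13, #14.
Seated jurors 1–7: #4, #5, #6, #7, #9, #10, #11 (alternates #12, #15, #16 not counted).
Of those, in Section Blue: #11 → 1.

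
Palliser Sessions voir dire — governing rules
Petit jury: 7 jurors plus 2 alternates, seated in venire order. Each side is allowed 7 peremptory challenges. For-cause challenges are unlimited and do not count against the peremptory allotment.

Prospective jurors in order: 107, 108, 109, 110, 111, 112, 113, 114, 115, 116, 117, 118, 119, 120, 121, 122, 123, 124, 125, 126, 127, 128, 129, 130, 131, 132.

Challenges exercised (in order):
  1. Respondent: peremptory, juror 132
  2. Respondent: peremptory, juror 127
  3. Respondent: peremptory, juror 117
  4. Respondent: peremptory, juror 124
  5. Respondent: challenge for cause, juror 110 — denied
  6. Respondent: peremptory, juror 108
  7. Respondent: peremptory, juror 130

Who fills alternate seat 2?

Removed: #108, #117, #124, #127, #130, #132. (#110 stays — for-cause denied.)
Filling seats in venire order through position 9: #107, #109, #110, #111, #112, #113, #114, #115, #116.
So alternate 2 is #116.

116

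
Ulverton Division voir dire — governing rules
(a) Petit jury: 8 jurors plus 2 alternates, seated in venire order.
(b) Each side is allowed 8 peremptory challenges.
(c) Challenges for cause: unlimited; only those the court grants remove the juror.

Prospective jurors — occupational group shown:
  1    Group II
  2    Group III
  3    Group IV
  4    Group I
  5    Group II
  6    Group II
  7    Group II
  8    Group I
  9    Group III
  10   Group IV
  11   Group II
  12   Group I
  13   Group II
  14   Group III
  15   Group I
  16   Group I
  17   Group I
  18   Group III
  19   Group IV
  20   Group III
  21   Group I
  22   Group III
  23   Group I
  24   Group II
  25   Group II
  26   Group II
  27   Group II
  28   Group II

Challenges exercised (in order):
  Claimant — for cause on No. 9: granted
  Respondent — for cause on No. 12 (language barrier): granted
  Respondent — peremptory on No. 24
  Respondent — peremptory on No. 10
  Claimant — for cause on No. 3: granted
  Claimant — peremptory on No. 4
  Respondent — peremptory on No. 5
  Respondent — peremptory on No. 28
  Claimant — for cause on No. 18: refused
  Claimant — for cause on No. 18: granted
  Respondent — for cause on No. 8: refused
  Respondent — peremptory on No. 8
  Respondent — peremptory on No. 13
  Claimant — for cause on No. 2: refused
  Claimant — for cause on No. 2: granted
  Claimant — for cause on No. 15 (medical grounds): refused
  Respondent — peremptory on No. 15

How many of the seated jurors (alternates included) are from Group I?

3

Removed: #2, #3, #4, #5, #8, #9, #10, #12, #13, #15, #18, #24, #28.
Seated (10 incl. alternates): #1, #6, #7, #11, #14, #16, #17, #19, #20, #21.
Of those, in Group I: #16, #17, #21 → 3.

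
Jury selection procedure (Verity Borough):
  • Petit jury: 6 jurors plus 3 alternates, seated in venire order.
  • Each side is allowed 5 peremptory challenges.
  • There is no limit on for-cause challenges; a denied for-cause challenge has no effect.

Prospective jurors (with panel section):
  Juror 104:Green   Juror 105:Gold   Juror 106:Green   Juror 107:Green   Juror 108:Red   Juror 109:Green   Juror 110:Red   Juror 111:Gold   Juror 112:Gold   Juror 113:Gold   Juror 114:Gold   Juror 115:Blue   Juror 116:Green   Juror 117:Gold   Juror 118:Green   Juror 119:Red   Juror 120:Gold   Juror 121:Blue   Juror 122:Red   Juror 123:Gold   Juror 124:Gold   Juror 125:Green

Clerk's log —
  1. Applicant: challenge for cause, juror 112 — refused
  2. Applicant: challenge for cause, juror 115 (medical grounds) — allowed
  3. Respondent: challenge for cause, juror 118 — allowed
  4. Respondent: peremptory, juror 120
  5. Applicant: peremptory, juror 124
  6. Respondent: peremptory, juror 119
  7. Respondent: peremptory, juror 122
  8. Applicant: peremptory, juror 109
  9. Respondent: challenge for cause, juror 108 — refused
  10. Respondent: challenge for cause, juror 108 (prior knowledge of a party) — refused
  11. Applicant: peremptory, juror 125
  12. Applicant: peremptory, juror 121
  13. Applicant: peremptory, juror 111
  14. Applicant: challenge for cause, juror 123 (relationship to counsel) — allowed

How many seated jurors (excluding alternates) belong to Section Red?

Removed: #109, #111, #115, #118, #119, #120, #121, #122, #123, #124, #125.
Seated jurors 1–6: #104, #105, #106, #107, #108, #110 (alternates #112, #113, #114 not counted).
Of those, in Section Red: #108, #110 → 2.

2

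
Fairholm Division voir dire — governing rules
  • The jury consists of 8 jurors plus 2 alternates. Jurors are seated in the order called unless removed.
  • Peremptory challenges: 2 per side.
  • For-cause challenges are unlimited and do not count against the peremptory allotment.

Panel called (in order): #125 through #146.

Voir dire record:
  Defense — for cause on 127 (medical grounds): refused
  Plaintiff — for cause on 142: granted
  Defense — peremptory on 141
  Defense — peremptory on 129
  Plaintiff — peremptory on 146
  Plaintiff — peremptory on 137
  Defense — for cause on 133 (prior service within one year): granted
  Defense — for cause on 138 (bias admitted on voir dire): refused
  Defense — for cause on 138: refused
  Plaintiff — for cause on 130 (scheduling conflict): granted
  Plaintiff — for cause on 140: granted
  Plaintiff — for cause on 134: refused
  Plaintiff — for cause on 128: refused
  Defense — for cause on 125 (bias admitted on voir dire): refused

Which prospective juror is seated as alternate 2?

Removed: #129, #130, #133, #137, #140, #141, #142, #146. (#125, #127, #128, #134, #138 stay — for-cause denied.)
Filling seats in venire order through position 10: #125, #126, #127, #128, #131, #132, #134, #135, #136, #138.
So alternate 2 is #138.

138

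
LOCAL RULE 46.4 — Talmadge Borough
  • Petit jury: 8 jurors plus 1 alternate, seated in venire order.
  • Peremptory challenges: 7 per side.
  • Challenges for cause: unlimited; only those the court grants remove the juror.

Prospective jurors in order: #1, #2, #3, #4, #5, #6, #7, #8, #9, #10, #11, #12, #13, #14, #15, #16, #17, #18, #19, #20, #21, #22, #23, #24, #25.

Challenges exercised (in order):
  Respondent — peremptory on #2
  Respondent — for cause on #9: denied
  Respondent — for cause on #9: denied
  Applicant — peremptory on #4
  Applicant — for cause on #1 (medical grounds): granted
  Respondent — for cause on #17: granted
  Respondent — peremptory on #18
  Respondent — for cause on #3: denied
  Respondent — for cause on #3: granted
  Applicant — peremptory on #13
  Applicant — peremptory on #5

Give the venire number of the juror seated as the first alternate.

Removed: #1, #2, #3, #4, #5, #13, #17, #18. (#9 stays — for-cause denied.)
Filling seats in venire order through position 9: #6, #7, #8, #9, #10, #11, #12, #14, #15.
So alternate 1 is #15.

15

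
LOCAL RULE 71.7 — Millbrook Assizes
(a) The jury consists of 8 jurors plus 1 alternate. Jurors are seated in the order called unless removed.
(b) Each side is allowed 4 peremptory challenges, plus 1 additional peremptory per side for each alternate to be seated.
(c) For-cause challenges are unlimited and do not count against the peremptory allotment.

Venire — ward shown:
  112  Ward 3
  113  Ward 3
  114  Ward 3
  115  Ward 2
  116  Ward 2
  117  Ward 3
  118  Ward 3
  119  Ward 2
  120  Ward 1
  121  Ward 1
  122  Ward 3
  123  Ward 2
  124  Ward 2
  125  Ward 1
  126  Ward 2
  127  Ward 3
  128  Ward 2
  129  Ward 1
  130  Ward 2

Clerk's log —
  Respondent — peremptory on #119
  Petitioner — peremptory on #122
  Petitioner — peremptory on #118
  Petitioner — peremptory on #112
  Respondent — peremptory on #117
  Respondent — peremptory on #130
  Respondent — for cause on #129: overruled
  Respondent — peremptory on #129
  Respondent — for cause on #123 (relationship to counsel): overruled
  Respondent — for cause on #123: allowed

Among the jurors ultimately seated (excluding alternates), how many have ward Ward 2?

Removed: #112, #117, #118, #119, #122, #123, #129, #130.
Seated jurors 1–8: #113, #114, #115, #116, #120, #121, #124, #125 (alternates #126 not counted).
Of those, in Ward 2: #115, #116, #124 → 3.

3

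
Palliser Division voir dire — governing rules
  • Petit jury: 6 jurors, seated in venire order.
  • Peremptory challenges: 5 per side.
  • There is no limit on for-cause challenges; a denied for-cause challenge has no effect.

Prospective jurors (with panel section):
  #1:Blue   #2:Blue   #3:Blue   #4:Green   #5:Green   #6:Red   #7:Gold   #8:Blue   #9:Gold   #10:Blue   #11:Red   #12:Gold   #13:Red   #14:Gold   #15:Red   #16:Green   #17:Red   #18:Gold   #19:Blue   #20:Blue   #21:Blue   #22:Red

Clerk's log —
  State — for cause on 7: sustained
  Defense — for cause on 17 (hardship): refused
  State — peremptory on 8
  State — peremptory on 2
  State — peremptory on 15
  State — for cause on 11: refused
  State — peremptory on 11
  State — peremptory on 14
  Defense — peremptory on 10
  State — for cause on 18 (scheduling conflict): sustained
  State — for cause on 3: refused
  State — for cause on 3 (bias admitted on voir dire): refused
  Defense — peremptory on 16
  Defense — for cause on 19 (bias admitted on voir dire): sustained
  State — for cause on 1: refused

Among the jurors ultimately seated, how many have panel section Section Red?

Removed: #2, #7, #8, #10, #11, #14, #15, #16, #18, #19.
Seated jurors 1–6: #1, #3, #4, #5, #6, #9.
Of those, in Section Red: #6 → 1.

1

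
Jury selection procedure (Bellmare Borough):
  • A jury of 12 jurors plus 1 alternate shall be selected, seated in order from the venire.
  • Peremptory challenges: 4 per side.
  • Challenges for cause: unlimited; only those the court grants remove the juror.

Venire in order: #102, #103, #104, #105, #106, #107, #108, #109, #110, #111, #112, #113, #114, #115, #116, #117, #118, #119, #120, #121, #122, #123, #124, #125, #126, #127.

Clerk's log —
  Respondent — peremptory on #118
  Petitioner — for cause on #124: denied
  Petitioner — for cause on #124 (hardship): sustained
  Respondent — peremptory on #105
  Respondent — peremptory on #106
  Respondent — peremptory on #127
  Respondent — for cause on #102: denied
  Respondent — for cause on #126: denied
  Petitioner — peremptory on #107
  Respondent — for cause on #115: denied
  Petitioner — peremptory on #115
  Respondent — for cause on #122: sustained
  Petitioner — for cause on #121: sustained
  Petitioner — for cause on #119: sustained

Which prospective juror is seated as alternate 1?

Removed: #105, #106, #107, #115, #118, #119, #121, #122, #124, #127. (#102, #126 stay — for-cause denied.)
Seating in order: seats 1–12 → #102, #103, #104, #108, #109, #110, #111, #112, #113, #114, #116, #117; alternates → #120.
So alternate 1 is #120.

120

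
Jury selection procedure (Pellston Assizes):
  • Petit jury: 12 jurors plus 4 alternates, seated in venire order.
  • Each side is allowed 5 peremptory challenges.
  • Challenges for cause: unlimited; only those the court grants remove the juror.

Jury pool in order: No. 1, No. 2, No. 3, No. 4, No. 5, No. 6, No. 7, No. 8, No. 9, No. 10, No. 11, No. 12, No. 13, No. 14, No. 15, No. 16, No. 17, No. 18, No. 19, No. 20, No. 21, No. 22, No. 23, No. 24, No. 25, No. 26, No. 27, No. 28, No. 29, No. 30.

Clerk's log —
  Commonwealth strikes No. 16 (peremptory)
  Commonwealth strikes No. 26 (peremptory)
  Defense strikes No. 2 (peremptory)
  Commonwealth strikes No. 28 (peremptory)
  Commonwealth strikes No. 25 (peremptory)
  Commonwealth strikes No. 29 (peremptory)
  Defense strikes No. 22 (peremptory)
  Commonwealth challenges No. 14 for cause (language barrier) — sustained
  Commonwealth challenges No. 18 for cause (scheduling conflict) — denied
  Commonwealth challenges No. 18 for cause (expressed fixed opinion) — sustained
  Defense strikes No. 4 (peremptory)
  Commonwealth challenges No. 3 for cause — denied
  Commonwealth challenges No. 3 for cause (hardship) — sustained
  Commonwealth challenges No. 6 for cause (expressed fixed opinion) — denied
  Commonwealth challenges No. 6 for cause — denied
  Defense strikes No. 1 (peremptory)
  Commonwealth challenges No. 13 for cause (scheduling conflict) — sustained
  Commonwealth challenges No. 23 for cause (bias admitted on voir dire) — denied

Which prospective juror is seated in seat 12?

Removed: #1, #2, #3, #4, #13, #14, #16, #18, #22, #25, #26, #28, #29. (#6, #23 stay — for-cause denied.)
Seating in order: seats 1–12 → #5, #6, #7, #8, #9, #10, #11, #12, #15, #17, #19, #20; alternates → #21, #23, #24, #27.
So seat 12 is #20.

20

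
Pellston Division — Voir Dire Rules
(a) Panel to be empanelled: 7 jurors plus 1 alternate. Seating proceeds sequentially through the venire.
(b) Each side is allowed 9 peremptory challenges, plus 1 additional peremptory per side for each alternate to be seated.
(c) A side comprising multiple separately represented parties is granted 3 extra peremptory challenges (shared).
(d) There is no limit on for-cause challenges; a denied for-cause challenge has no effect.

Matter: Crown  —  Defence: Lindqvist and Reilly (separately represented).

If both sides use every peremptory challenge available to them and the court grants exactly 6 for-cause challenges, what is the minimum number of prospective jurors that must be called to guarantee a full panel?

Seats to fill: 7 + 1 alternates = 8.
Peremptories — Crown: 9 + 1×1 = 10; Defence: 9 + 1×1 + 3 = 13; total 23.
For-cause removals: 6.
Minimum venire: 8 + 23 + 6 = 37.

37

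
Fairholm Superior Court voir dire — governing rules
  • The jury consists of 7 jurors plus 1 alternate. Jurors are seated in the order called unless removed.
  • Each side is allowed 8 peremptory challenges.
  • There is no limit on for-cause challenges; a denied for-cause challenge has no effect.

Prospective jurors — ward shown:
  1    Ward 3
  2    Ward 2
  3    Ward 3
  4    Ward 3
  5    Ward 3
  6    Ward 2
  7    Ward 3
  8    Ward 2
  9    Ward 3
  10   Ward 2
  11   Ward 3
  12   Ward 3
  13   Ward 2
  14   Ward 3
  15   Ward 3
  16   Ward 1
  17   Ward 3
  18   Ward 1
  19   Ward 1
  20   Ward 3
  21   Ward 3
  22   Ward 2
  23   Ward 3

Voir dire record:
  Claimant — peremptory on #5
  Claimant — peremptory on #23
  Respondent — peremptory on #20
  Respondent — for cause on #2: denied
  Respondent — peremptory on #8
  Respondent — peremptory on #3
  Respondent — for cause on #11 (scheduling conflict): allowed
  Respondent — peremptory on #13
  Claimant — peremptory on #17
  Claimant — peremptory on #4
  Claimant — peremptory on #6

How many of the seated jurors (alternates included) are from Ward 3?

6

Removed: #3, #4, #5, #6, #8, #11, #13, #17, #20, #23.
Seated (8 incl. alternates): #1, #2, #7, #9, #10, #12, #14, #15.
Of those, in Ward 3: #1, #7, #9, #12, #14, #15 → 6.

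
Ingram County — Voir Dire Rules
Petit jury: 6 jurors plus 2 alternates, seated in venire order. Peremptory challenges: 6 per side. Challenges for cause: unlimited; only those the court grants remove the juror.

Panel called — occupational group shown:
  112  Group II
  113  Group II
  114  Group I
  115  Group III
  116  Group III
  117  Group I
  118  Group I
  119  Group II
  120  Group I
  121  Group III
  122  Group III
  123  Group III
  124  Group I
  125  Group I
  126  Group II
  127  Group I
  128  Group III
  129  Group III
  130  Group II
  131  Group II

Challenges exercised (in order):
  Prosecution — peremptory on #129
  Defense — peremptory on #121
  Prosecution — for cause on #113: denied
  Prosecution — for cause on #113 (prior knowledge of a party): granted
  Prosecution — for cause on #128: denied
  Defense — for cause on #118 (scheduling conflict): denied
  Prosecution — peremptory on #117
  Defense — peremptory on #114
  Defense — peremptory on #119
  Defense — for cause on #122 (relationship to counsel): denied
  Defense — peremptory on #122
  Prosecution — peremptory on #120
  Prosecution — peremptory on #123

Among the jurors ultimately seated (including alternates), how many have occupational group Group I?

4

Removed: #113, #114, #117, #119, #120, #121, #122, #123, #129.
Seated (8 incl. alternates): #112, #115, #116, #118, #124, #125, #126, #127.
Of those, in Group I: #118, #124, #125, #127 → 4.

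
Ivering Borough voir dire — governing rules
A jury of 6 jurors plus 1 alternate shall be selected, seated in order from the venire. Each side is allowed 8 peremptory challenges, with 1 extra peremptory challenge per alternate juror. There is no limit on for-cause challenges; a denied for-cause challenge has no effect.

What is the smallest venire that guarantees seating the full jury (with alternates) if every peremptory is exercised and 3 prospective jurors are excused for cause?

28

Seats to fill: 6 + 1 alternates = 7.
Peremptories: 8 + 1×1 = 9 per side × 2 sides = 18.
For-cause removals: 3.
Minimum venire: 7 + 18 + 3 = 28.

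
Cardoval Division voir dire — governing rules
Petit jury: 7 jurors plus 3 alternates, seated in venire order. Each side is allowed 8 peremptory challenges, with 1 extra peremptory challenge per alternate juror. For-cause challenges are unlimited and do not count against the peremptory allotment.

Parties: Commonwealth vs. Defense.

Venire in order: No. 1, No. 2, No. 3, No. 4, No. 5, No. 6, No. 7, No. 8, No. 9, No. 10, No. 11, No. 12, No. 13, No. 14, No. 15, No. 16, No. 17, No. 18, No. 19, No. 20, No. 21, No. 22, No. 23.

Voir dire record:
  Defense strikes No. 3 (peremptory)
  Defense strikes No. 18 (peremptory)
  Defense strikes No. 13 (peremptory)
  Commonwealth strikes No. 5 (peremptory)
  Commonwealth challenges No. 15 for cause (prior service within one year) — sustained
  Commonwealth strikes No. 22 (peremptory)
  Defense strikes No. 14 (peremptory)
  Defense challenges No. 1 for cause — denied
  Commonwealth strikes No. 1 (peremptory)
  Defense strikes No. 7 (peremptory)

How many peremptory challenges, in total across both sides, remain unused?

Commonwealth allotment: 8 base + 1 × 3 alternates = 11. Defense allotment: 8 base + 1 × 3 alternates = 11.
Commonwealth peremptories used: #5, #22, #1 — 3 (the for-cause on #15 doesn't count).
Defense peremptories used: #3, #18, #13, #14, #7 — 5 (the for-cause on #1 doesn't count).
Remaining: (11 − 3) + (11 − 5) = 14.

14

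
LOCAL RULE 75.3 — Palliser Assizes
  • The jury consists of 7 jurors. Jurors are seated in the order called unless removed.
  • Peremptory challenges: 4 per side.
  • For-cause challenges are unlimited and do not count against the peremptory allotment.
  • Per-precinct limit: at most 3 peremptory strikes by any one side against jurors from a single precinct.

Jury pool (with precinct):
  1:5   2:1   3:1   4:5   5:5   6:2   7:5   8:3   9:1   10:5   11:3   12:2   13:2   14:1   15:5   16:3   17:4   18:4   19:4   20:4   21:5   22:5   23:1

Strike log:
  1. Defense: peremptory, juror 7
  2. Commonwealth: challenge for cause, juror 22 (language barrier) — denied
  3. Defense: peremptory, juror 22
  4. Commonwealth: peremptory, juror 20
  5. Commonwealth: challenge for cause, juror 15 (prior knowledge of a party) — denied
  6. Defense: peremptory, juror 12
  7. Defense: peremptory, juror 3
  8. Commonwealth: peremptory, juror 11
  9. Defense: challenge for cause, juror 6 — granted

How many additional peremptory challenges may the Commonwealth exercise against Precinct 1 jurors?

2

Commonwealth peremptories so far: #20, #11 — 2 of 4 used, 2 left overall.
Against Precinct 1: none yet — per-precinct cap 3 leaves 3.
Binding limit: min(2, 3) = 2.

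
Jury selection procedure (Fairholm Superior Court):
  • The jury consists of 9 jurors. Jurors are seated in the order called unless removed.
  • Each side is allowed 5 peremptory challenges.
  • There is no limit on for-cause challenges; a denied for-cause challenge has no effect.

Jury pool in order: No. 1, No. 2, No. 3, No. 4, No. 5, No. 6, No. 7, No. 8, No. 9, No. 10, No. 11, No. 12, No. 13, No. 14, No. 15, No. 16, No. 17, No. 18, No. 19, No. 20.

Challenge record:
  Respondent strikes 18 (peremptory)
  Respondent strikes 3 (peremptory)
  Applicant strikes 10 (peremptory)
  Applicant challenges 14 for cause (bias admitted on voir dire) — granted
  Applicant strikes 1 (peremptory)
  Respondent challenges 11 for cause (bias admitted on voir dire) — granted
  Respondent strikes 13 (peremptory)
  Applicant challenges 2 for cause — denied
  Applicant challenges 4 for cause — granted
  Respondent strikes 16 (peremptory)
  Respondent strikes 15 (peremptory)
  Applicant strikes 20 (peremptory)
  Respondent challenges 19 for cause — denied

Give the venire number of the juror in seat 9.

19

Removed: #1, #3, #4, #10, #11, #13, #14, #15, #16, #18, #20. (#2, #19 stay — for-cause denied.)
Seating in order: seats 1–9 → #2, #5, #6, #7, #8, #9, #12, #17, #19.
So seat 9 is #19.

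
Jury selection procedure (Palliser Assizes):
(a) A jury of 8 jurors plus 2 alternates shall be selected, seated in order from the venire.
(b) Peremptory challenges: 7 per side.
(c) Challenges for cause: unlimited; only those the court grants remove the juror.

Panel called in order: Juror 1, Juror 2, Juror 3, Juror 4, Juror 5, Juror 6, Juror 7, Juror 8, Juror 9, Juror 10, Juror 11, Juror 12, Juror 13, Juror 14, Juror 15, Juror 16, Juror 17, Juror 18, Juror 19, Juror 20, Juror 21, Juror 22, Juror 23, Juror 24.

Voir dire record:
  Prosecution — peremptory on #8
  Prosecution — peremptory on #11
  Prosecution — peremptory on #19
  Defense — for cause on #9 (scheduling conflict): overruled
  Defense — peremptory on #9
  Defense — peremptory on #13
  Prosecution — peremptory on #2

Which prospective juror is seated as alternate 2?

15

Removed: #2, #8, #9, #11, #13, #19.
Seating in order: seats 1–8 → #1, #3, #4, #5, #6, #7, #10, #12; alternates → #14, #15.
So alternate 2 is #15.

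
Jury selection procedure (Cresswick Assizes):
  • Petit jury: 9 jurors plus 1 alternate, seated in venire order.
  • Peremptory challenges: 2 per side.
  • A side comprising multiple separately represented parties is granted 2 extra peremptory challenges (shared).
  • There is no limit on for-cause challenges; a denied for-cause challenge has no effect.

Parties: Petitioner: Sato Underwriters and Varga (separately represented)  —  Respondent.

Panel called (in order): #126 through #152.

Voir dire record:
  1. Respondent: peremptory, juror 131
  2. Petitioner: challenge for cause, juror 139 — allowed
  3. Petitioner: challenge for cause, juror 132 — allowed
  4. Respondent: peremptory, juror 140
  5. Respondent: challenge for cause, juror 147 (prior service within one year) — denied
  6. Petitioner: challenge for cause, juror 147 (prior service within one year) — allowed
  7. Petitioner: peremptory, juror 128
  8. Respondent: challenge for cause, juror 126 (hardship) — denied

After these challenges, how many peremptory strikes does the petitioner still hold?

3

Petitioner allotment: 2 base + 2 multi-party = 4.
Petitioner peremptories used: #128 — 1 (for-cause on #139, #132, #147 don't count).
Remaining: 4 − 1 = 3.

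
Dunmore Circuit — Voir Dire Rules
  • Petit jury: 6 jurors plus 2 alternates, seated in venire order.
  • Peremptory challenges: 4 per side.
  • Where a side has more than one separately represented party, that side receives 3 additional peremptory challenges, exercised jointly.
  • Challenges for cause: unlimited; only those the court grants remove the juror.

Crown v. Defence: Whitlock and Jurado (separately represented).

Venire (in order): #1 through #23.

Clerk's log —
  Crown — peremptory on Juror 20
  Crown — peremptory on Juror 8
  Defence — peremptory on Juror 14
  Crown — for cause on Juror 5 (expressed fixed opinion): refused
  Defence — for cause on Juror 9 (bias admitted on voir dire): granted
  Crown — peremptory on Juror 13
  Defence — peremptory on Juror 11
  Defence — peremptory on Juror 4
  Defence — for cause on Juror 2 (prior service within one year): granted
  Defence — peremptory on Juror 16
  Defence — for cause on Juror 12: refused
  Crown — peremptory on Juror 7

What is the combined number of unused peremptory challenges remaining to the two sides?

Crown allotment: 4. Defence allotment: 4 base + 3 multi-party = 7.
Crown peremptories used: #20, #8, #13, #7 — 4 (the for-cause on #5 doesn't count).
Defence peremptories used: #14, #11, #4, #16 — 4 (for-cause on #9, #2, #12 don't count).
Remaining: (4 − 4) + (7 − 4) = 3.

3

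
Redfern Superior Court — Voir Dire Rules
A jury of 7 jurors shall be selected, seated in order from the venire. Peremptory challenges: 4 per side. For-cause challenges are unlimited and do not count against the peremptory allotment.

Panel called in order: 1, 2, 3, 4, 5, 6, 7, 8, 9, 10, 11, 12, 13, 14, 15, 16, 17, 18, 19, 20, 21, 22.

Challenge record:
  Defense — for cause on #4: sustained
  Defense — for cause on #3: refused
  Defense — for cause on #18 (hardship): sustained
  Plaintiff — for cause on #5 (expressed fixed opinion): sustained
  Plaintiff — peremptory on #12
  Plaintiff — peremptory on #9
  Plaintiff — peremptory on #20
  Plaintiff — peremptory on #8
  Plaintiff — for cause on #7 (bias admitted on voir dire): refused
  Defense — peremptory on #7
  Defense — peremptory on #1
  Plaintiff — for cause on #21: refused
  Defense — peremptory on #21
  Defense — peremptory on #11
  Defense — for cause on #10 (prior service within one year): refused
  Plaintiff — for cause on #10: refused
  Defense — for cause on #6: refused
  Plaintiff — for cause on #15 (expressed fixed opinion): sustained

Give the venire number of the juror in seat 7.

16

Removed: #1, #4, #5, #7, #8, #9, #11, #12, #15, #18, #20, #21. (#3, #6, #10 stay — for-cause denied.)
Filling seats in venire order through position 7: #2, #3, #6, #10, #13, #14, #16.
So seat 7 is #16.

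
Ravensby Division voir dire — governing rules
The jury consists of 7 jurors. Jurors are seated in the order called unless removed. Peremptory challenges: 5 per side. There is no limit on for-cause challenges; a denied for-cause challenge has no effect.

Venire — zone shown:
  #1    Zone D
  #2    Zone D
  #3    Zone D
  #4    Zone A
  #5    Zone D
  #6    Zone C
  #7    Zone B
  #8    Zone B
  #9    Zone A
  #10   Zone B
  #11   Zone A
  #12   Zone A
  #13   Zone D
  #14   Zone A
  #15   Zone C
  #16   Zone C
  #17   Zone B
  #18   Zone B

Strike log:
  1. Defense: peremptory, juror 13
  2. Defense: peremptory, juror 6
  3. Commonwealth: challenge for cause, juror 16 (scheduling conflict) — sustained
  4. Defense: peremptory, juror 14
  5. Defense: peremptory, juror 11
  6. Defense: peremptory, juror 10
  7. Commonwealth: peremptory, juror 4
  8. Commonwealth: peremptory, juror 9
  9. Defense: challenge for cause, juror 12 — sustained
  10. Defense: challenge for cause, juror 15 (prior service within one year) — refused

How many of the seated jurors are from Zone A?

Removed: #4, #6, #9, #10, #11, #12, #13, #14, #16.
Seated jurors 1–7: #1, #2, #3, #5, #7, #8, #15.
None of those are in Zone A → 0.

0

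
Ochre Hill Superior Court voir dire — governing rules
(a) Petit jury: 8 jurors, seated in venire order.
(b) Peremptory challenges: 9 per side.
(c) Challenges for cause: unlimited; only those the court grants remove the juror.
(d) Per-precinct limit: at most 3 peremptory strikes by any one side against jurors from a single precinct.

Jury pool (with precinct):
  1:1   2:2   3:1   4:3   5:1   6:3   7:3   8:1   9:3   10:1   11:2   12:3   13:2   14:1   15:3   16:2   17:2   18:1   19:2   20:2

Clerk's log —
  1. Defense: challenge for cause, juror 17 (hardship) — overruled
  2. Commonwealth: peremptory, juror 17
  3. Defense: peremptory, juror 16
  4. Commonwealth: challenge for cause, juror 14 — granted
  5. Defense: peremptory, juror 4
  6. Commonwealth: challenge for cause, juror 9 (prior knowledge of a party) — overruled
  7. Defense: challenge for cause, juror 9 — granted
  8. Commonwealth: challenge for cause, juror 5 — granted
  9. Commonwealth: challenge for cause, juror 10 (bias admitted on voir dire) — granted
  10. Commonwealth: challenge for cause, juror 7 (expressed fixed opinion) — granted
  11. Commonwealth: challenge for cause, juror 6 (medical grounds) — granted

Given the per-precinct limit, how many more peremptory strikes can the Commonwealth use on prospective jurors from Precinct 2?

Commonwealth peremptories so far: #17 — 1 of 9 used, 8 left overall.
Against Precinct 2: #17 — 1 used; per-precinct cap 3 leaves 2.
Binding limit: min(8, 2) = 2.

2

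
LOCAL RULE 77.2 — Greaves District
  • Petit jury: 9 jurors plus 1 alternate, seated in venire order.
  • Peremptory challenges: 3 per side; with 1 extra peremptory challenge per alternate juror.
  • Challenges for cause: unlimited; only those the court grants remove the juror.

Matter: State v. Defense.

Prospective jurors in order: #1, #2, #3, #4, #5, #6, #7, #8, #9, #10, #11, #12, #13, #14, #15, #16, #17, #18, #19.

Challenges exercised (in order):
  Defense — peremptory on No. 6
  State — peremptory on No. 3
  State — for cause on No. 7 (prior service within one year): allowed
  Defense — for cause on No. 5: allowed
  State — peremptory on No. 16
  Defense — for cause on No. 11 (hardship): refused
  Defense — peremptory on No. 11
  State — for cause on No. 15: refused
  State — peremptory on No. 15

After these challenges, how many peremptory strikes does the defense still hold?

Defense allotment: 3 base + 1 × 1 alternate = 4.
Defense peremptories used: #6, #11 — 2 (for-cause on #5, #11 don't count).
Remaining: 4 − 2 = 2.

2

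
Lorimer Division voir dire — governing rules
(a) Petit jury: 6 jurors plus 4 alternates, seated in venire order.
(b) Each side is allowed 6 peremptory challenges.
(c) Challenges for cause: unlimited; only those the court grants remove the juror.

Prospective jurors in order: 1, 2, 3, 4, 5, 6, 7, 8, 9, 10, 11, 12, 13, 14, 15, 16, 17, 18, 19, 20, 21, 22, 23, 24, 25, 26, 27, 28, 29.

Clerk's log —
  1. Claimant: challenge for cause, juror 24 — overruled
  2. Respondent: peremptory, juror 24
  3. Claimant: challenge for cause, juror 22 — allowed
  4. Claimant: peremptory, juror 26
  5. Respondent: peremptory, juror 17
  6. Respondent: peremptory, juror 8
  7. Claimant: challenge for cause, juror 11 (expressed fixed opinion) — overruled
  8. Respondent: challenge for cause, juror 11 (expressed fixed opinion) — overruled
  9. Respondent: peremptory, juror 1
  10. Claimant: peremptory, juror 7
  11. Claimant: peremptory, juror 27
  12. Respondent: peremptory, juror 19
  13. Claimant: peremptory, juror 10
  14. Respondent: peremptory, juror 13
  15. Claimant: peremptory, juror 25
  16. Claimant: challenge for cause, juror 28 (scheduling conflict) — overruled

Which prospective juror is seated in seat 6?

Removed: #1, #7, #8, #10, #13, #17, #19, #22, #24, #25, #26, #27. (#11, #28 stay — for-cause denied.)
Seating in order: seats 1–6 → #2, #3, #4, #5, #6, #9; alternates → #11, #12, #14, #15.
So seat 6 is #9.

9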